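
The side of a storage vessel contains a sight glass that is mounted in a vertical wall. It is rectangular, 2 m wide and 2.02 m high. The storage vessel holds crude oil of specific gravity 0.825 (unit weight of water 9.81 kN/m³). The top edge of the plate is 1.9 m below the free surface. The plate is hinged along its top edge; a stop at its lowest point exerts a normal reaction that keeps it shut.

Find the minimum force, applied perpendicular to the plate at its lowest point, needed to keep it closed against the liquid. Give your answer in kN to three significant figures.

γ = 0.825 × 9.81 = 8.09325 kN/m³.
The centroid lies 2.02/2 = 1.01 m below the top edge, so the centroid depth is h_c = 1.9 + 1.01 = 2.91 m.
A = 2 × 2.02 = 4.04 m².
Resultant F = γ·h_c·A = 8.09325 × 2.91 × 4.04 = 95.1475 kN.
I_c = b·h³/12 = 2 × 2.02³/12 = 1.37373 m⁴.
Centre of pressure: y_p = y_c + I_c/(y_c·A) = 2.91 + 1.37373/(2.91 × 4.04) = 2.91 + 0.11685 = 3.02685 m along the plane.
The resultant acts 1.01 + 0.11685 = 1.12685 m (along the plate) below the hinge at the top edge, so the moment about the hinge is M = F × 1.12685 = 95.1475 × 1.12685 = 107.217 kN·m.
A normal force at the bottom, 2.02 m from the hinge, must supply this moment: P = 107.217/2.02 = 53.0777 kN.

P ≈ 53.1 kN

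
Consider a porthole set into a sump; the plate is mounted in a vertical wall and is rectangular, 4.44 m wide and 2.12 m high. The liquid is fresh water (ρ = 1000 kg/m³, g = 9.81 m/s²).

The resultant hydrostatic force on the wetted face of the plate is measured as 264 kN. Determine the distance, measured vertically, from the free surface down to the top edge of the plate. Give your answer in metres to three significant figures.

γ = ρg = 1000 × 9.81 = 9810 N/m³ = 9.81 kN/m³.
A = 4.44 × 2.12 = 9.4128 m².
From F = γ·h_c·A, the centroid depth is h_c = 264/(9.81 × 9.4128) = 2.85901 m.
The centroid lies 2.12/2 = 1.06 m below the top edge, so the top edge sits at h_top = 2.85901 − 1.06 = 1.79901 m below the surface.

d_top ≈ 1.80 m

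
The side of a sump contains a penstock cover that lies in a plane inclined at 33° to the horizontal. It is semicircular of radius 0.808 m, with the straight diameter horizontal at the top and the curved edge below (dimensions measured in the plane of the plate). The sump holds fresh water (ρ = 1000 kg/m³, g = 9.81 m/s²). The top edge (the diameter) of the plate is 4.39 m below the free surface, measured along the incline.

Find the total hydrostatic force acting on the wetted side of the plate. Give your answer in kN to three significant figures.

γ = ρg = 1000 × 9.81 = 9810 N/m³ = 9.81 kN/m³.
Let θ = 33° be the plate's angle to the horizontal; measure y along the incline from where the plane meets the free surface. Vertical depth h = y·sinθ with sinθ = 0.544639.
The centroid of a semicircle lies 4r/(3π) = 0.342926 m from the diameter, here below the top edge, so y_c = 4.39 + 0.342926 = 4.73293 m and h_c = 4.73293 × 0.544639 = 2.57774 m.
A = πr²/2 = π × 0.808²/2 = 1.02552 m².
Resultant F = γ·h_c·A = 9.81 × 2.57774 × 1.02552 = 25.933 kN.

F ≈ 25.9 kN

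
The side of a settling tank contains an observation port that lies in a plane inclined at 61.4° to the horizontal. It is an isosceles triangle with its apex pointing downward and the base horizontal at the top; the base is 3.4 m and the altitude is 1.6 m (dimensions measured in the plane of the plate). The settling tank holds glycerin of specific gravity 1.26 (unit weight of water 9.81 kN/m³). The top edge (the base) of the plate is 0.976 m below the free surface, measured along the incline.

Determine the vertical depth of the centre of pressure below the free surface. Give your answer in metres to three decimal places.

γ = 1.26 × 9.81 = 12.3606 kN/m³.
Let θ = 61.4° be the plate's angle to the horizontal; measure y along the incline from where the plane meets the free surface. Vertical depth h = y·sinθ with sinθ = 0.877983.
With the apex down, the centroid sits h/3 = 1.6/3 = 0.533333 m below the base (the top edge), so y_c = 0.976 + 0.533333 = 1.50933 m and h_c = 1.50933 × 0.877983 = 1.32517 m.
A = ½ × 3.4 × 1.6 = 2.72 m².
Resultant F = γ·h_c·A = 12.3606 × 1.32517 × 2.72 = 44.5533 kN.
I_c = b·h³/36 = 3.4 × 1.6³/36 = 0.386844 m⁴.
Centre of pressure: y_p = y_c + I_c/(y_c·A) = 1.50933 + 0.386844/(1.50933 × 2.72) = 1.50933 + 0.0942286 = 1.60356 m along the plane.
Vertically, h_p = y_p·sinθ = 1.60356 × 0.877983 = 1.4079 m.

h_p = 1.408 m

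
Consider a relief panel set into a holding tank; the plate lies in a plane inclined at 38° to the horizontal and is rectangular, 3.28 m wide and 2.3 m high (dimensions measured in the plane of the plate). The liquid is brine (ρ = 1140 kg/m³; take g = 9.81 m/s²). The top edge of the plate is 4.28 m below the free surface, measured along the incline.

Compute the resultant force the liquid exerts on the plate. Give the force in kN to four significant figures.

γ = ρg = 1140 × 9.81 / 1000 = 11.1834 kN/m³.
Let θ = 38° be the plate's angle to the horizontal; measure y along the incline from where the plane meets the free surface. Vertical depth h = y·sinθ with sinθ = 0.615661.
The centroid lies 2.3/2 = 1.15 m below the top edge, so y_c = 4.28 + 1.15 = 5.43 m and h_c = 5.43 × 0.615661 = 3.34304 m.
A = 3.28 × 2.3 = 7.544 m².
Resultant F = γ·h_c·A = 11.1834 × 3.34304 × 7.544 = 282.044 kN.

F ≈ 282.0 kN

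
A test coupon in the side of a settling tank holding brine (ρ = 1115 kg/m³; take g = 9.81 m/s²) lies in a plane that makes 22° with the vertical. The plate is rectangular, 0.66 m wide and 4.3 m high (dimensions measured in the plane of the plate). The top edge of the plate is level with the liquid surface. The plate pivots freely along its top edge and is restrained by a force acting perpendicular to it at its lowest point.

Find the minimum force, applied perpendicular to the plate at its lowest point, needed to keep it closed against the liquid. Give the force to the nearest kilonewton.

P ≈ 41 kN

γ = ρg = 1115 × 9.81 / 1000 = 10.93815 kN/m³.
The plate makes 22° with the vertical, i.e. θ = 90° − 22° = 68° to the horizontal. Measuring y along the incline from the free-surface line, vertical depth h = y·sinθ with sinθ = 0.927184.
The centroid lies 4.3/2 = 2.15 m below the top edge, so y_c = 2.15 m and h_c = 2.15 × 0.927184 = 1.99345 m.
A = 0.66 × 4.3 = 2.838 m².
Resultant F = γ·h_c·A = 10.93815 × 1.99345 × 2.838 = 61.8816 kN.
I_c = b·h³/12 = 0.66 × 4.3³/12 = 4.37288 m⁴.
Centre of pressure: y_p = y_c + I_c/(y_c·A) = 2.15 + 4.37288/(2.15 × 2.838) = 2.15 + 0.716666 = 2.86667 m along the plane.
The resultant acts 2.15 + 0.716666 = 2.86667 m (along the plate) below the hinge at the top edge, so the moment about the hinge is M = F × 2.86667 = 61.8816 × 2.86667 = 177.394 kN·m.
A normal force at the bottom, 4.3 m from the hinge, must supply this moment: P = 177.394/4.3 = 41.2544 kN.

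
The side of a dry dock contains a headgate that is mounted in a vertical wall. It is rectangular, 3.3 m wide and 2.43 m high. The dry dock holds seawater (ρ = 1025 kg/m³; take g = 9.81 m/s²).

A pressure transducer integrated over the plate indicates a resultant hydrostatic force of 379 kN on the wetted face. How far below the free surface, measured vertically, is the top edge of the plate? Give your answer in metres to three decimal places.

d_top ≈ 3.485 m

γ = ρg = 1025 × 9.81 / 1000 = 10.05525 kN/m³.
A = 3.3 × 2.43 = 8.019 m².
From F = γ·h_c·A, the centroid depth is h_c = 379/(10.05525 × 8.019) = 4.70031 m.
The centroid lies 2.43/2 = 1.215 m below the top edge, so the top edge sits at h_top = 4.70031 − 1.215 = 3.48531 m below the surface.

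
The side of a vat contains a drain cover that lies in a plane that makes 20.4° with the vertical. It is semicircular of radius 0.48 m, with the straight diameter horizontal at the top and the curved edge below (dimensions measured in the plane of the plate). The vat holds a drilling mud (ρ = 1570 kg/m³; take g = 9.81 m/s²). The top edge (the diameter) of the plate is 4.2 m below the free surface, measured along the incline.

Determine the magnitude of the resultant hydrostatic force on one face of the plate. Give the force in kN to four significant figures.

γ = ρg = 1570 × 9.81 / 1000 = 15.4017 kN/m³.
The plate makes 20.4° with the vertical, i.e. θ = 90° − 20.4° = 69.6° to the horizontal. Measuring y along the incline from the free-surface line, vertical depth h = y·sinθ with sinθ = 0.937282.
The centroid of a semicircle lies 4r/(3π) = 0.203718 m from the diameter, here below the top edge, so y_c = 4.2 + 0.203718 = 4.40372 m and h_c = 4.40372 × 0.937282 = 4.12753 m.
A = πr²/2 = π × 0.48²/2 = 0.361911 m².
Resultant F = γ·h_c·A = 15.4017 × 4.12753 × 0.361911 = 23.007 kN.

F ≈ 23.01 kN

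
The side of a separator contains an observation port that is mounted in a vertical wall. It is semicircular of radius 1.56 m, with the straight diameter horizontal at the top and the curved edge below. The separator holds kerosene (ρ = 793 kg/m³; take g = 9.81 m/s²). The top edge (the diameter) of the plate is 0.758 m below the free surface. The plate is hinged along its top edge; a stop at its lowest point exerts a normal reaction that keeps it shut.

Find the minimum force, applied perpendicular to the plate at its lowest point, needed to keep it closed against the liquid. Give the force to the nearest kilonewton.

γ = ρg = 793 × 9.81 / 1000 = 7.77933 kN/m³.
The centroid of a semicircle lies 4r/(3π) = 0.662085 m from the diameter, here below the top edge, so the centroid depth is h_c = 0.758 + 0.662085 = 1.42009 m.
A = πr²/2 = π × 1.56²/2 = 3.82269 m².
Resultant F = γ·h_c·A = 7.77933 × 1.42009 × 3.82269 = 42.2306 kN.
I_c = (π/8 − 8/(9π))·r⁴ = 0.109757 × 1.56⁴ = 0.650026 m⁴.
Centre of pressure: y_p = y_c + I_c/(y_c·A) = 1.42009 + 0.650026/(1.42009 × 3.82269) = 1.42009 + 0.119742 = 1.53983 m along the plane.
The resultant acts 0.662085 + 0.119742 = 0.781827 m (along the plate) below the hinge at the top edge, so the moment about the hinge is M = F × 0.781827 = 42.2306 × 0.781827 = 33.017 kN·m.
A normal force at the bottom, 1.56 m from the hinge, must supply this moment: P = 33.017/1.56 = 21.1647 kN.

P ≈ 21 kN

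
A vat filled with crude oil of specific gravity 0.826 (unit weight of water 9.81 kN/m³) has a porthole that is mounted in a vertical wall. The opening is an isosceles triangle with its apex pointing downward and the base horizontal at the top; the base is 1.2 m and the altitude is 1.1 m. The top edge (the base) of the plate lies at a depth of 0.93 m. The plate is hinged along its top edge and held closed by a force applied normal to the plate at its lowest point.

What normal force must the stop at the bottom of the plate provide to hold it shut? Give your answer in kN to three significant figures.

γ = 0.826 × 9.81 = 8.10306 kN/m³.
With the apex down, the centroid sits h/3 = 1.1/3 = 0.366667 m below the base (the top edge), so the centroid depth is h_c = 0.93 + 0.366667 = 1.29667 m.
A = ½ × 1.2 × 1.1 = 0.66 m².
Resultant F = γ·h_c·A = 8.10306 × 1.29667 × 0.66 = 6.93462 kN.
I_c = b·h³/36 = 1.2 × 1.1³/36 = 0.0443667 m⁴.
Centre of pressure: y_p = y_c + I_c/(y_c·A) = 1.29667 + 0.0443667/(1.29667 × 0.66) = 1.29667 + 0.0518422 = 1.34851 m along the plane.
The resultant acts 0.366667 + 0.0518422 = 0.418509 m (along the plate) below the hinge at the top edge, so the moment about the hinge is M = F × 0.418509 = 6.93462 × 0.418509 = 2.9022 kN·m.
A normal force at the bottom, 1.1 m from the hinge, must supply this moment: P = 2.9022/1.1 = 2.63836 kN.

P ≈ 2.64 kN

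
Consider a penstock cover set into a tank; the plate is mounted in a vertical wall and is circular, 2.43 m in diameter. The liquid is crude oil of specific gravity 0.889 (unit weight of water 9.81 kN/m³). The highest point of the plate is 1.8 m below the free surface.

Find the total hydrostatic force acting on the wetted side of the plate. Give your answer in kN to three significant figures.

F ≈ 122 kN

γ = 0.889 × 9.81 = 8.72109 kN/m³.
The centroid is at the centre, 1.215 m below the top of the plate, so the centroid depth is h_c = 1.8 + 1.215 = 3.015 m.
A = π(1.215)² = 4.6377 m².
Resultant F = γ·h_c·A = 8.72109 × 3.015 × 4.6377 = 121.944 kN.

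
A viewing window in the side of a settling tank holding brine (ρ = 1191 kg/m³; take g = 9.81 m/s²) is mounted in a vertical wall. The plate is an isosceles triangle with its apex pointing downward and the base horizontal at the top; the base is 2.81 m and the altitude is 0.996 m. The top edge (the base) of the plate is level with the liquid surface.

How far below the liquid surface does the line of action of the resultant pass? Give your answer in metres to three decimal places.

γ = ρg = 1191 × 9.81 / 1000 = 11.68371 kN/m³.
With the apex down, the centroid sits h/3 = 0.996/3 = 0.332 m below the base (the top edge), so the centroid depth is h_c = 0.332 m.
A = ½ × 2.81 × 0.996 = 1.39938 m².
Resultant F = γ·h_c·A = 11.68371 × 0.332 × 1.39938 = 5.42818 kN.
I_c = b·h³/36 = 2.81 × 0.996³/36 = 0.0771226 m⁴.
Centre of pressure: y_p = y_c + I_c/(y_c·A) = 0.332 + 0.0771226/(0.332 × 1.39938) = 0.332 + 0.166 = 0.498 m along the plane.

h_p = 0.498 m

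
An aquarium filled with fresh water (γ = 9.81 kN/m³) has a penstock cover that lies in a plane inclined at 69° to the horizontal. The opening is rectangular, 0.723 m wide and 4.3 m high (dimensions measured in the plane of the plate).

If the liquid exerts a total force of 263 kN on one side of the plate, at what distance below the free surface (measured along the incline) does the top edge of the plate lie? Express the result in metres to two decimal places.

γ = 9.81 kN/m³.
A = 0.723 × 4.3 = 3.1089 m².
From F = γ·h_c·A, the centroid depth is h_c = 263/(9.81 × 3.1089) = 8.62343 m.
Let θ = 69° be the plate's angle to the horizontal; measure y along the incline from where the plane meets the free surface. Vertical depth h = y·sinθ with sinθ = 0.933580.
Along the incline, y_c = h_c/sinθ = 8.62343/0.933580 = 9.23695 m.
The centroid lies 4.3/2 = 2.15 m below the top edge, so the top edge sits at y_top = 9.23695 − 2.15 = 7.08695 m along the incline.

y_top ≈ 7.09 m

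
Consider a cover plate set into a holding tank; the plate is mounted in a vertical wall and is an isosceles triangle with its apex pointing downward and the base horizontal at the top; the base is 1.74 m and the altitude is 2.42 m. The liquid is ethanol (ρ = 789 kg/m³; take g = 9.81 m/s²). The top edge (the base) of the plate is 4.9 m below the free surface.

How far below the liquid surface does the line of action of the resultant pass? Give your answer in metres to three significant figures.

γ = ρg = 789 × 9.81 / 1000 = 7.74009 kN/m³.
With the apex down, the centroid sits h/3 = 2.42/3 = 0.806667 m below the base (the top edge), so the centroid depth is h_c = 4.9 + 0.806667 = 5.70667 m.
A = ½ × 1.74 × 2.42 = 2.1054 m².
Resultant F = γ·h_c·A = 7.74009 × 5.70667 × 2.1054 = 92.9958 kN.
I_c = b·h³/36 = 1.74 × 2.42³/36 = 0.685004 m⁴.
Centre of pressure: y_p = y_c + I_c/(y_c·A) = 5.70667 + 0.685004/(5.70667 × 2.1054) = 5.70667 + 0.0570132 = 5.76368 m along the plane.

h_p = 5.76 m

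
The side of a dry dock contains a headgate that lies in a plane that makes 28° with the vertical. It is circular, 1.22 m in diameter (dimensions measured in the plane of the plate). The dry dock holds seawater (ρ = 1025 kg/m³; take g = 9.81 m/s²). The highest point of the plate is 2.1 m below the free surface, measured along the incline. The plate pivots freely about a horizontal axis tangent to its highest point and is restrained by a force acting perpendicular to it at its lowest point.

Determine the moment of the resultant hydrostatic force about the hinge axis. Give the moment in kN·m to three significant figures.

M ≈ 18.1 kN·m

γ = ρg = 1025 × 9.81 / 1000 = 10.05525 kN/m³.
The plate makes 28° with the vertical, i.e. θ = 90° − 28° = 62° to the horizontal. Measuring y along the incline from the free-surface line, vertical depth h = y·sinθ with sinθ = 0.882948.
The centroid is at the centre, 0.61 m below the top of the plate, so y_c = 2.1 + 0.61 = 2.71 m and h_c = 2.71 × 0.882948 = 2.39279 m.
A = π(0.61)² = 1.16899 m².
Resultant F = γ·h_c·A = 10.05525 × 2.39279 × 1.16899 = 28.126 kN.
I_c = πr⁴/4 = π × 0.61⁴/4 = 0.108745 m⁴.
Centre of pressure: y_p = y_c + I_c/(y_c·A) = 2.71 + 0.108745/(2.71 × 1.16899) = 2.71 + 0.0343265 = 2.74433 m along the plane.
The resultant acts 0.61 + 0.0343265 = 0.644327 m (along the plate) below the hinge at the top edge, so the moment about the hinge is M = F × 0.644327 = 28.126 × 0.644327 = 18.1223 kN·m.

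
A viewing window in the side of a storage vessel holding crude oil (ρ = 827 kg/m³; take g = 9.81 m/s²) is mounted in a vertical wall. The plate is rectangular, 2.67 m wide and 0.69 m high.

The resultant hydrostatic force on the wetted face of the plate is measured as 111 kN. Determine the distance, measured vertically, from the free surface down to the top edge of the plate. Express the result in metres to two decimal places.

d_top ≈ 7.08 m

γ = ρg = 827 × 9.81 / 1000 = 8.11287 kN/m³.
A = 2.67 × 0.69 = 1.8423 m².
From F = γ·h_c·A, the centroid depth is h_c = 111/(8.11287 × 1.8423) = 7.42657 m.
The centroid lies 0.69/2 = 0.345 m below the top edge, so the top edge sits at h_top = 7.42657 − 0.345 = 7.08157 m below the surface.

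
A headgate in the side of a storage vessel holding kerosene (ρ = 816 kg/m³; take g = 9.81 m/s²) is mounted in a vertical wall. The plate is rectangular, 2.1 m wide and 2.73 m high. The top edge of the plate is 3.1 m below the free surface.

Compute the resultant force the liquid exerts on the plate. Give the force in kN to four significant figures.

γ = ρg = 816 × 9.81 / 1000 = 8.00496 kN/m³.
The centroid lies 2.73/2 = 1.365 m below the top edge, so the centroid depth is h_c = 3.1 + 1.365 = 4.465 m.
A = 2.1 × 2.73 = 5.733 m².
Resultant F = γ·h_c·A = 8.00496 × 4.465 × 5.733 = 204.91 kN.

F ≈ 204.9 kN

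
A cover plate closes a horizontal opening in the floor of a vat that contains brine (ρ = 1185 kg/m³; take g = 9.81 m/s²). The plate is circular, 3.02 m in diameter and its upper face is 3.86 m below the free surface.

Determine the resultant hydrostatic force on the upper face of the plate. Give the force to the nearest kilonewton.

F ≈ 321 kN

γ = ρg = 1185 × 9.81 / 1000 = 11.62485 kN/m³.
The plate is horizontal, so pressure is uniform at p = γ·h = 11.62485 × 3.86 = 44.8719 kN/m².
A = π(1.51)² = 7.16315 m².
F = p·A = 44.8719 × 7.16315 = 321.424 kN.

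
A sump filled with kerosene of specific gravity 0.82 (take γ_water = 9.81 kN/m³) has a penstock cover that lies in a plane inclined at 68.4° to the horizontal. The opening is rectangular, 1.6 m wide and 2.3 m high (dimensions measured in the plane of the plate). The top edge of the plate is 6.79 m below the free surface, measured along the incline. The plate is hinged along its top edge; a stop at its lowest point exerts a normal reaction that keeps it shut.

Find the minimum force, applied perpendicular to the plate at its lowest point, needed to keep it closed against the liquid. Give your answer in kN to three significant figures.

P ≈ 115 kN

γ = 0.82 × 9.81 = 8.0442 kN/m³.
Let θ = 68.4° be the plate's angle to the horizontal; measure y along the incline from where the plane meets the free surface. Vertical depth h = y·sinθ with sinθ = 0.929776.
The centroid lies 2.3/2 = 1.15 m below the top edge, so y_c = 6.79 + 1.15 = 7.94 m and h_c = 7.94 × 0.929776 = 7.38242 m.
A = 1.6 × 2.3 = 3.68 m².
Resultant F = γ·h_c·A = 8.0442 × 7.38242 × 3.68 = 218.539 kN.
I_c = b·h³/12 = 1.6 × 2.3³/12 = 1.62227 m⁴.
Centre of pressure: y_p = y_c + I_c/(y_c·A) = 7.94 + 1.62227/(7.94 × 3.68) = 7.94 + 0.0555207 = 7.99552 m along the plane.
The resultant acts 1.15 + 0.0555207 = 1.20552 m (along the plate) below the hinge at the top edge, so the moment about the hinge is M = F × 1.20552 = 218.539 × 1.20552 = 263.453 kN·m.
A normal force at the bottom, 2.3 m from the hinge, must supply this moment: P = 263.453/2.3 = 114.545 kN.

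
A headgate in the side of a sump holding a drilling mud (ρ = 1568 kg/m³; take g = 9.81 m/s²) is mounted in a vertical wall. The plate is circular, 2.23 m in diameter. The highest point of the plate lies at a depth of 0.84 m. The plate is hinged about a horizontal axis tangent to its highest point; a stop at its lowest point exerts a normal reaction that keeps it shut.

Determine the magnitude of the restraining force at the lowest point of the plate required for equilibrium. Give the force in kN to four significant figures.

γ = ρg = 1568 × 9.81 / 1000 = 15.38208 kN/m³.
The centroid is at the centre, 1.115 m below the top of the plate, so the centroid depth is h_c = 0.84 + 1.115 = 1.955 m.
A = π(1.115)² = 3.90571 m².
Resultant F = γ·h_c·A = 15.38208 × 1.955 × 3.90571 = 117.452 kN.
I_c = πr⁴/4 = π × 1.115⁴/4 = 1.21392 m⁴.
Centre of pressure: y_p = y_c + I_c/(y_c·A) = 1.955 + 1.21392/(1.955 × 3.90571) = 1.955 + 0.15898 = 2.11398 m along the plane.
The resultant acts 1.115 + 0.15898 = 1.27398 m (along the plate) below the hinge at the top edge, so the moment about the hinge is M = F × 1.27398 = 117.452 × 1.27398 = 149.631 kN·m.
A normal force at the bottom, 2.23 m from the hinge, must supply this moment: P = 149.631/2.23 = 67.0991 kN.

P ≈ 67.10 kN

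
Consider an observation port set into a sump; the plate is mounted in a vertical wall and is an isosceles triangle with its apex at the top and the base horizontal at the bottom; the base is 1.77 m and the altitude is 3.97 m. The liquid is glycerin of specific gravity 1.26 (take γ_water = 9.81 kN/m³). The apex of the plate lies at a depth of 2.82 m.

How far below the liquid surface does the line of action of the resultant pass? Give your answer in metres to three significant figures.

h_p = 5.63 m

γ = 1.26 × 9.81 = 12.3606 kN/m³.
With the apex up, the centroid sits 2h/3 = 2 × 3.97/3 = 2.64667 m below the apex, so the centroid depth is h_c = 2.82 + 2.64667 = 5.46667 m.
A = ½ × 1.77 × 3.97 = 3.51345 m².
Resultant F = γ·h_c·A = 12.3606 × 5.46667 × 3.51345 = 237.408 kN.
I_c = b·h³/36 = 1.77 × 3.97³/36 = 3.0764 m⁴.
Centre of pressure: y_p = y_c + I_c/(y_c·A) = 5.46667 + 3.0764/(5.46667 × 3.51345) = 5.46667 + 0.160172 = 5.62684 m along the plane.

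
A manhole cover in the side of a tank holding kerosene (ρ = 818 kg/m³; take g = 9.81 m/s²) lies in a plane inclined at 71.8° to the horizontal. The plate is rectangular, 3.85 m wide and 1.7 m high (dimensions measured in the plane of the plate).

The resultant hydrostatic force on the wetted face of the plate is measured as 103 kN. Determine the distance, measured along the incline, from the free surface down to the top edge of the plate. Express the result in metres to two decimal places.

y_top ≈ 1.21 m

γ = ρg = 818 × 9.81 / 1000 = 8.02458 kN/m³.
A = 3.85 × 1.7 = 6.545 m².
From F = γ·h_c·A, the centroid depth is h_c = 103/(8.02458 × 6.545) = 1.96112 m.
Let θ = 71.8° be the plate's angle to the horizontal; measure y along the incline from where the plane meets the free surface. Vertical depth h = y·sinθ with sinθ = 0.949972.
Along the incline, y_c = h_c/sinθ = 1.96112/0.949972 = 2.0644 m.
The centroid lies 1.7/2 = 0.85 m below the top edge, so the top edge sits at y_top = 2.0644 − 0.85 = 1.2144 m along the incline.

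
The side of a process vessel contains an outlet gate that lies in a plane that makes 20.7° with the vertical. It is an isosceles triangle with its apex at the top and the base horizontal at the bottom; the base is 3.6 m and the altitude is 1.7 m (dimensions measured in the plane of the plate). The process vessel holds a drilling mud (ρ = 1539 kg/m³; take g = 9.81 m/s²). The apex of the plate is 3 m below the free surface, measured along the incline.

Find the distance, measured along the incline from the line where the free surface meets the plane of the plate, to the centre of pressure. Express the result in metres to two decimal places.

γ = ρg = 1539 × 9.81 / 1000 = 15.09759 kN/m³.
The plate makes 20.7° with the vertical, i.e. θ = 90° − 20.7° = 69.3° to the horizontal. Measuring y along the incline from the free-surface line, vertical depth h = y·sinθ with sinθ = 0.935444.
With the apex up, the centroid sits 2h/3 = 2 × 1.7/3 = 1.13333 m below the apex, so y_c = 3 + 1.13333 = 4.13333 m and h_c = 4.13333 × 0.935444 = 3.8665 m.
A = ½ × 3.6 × 1.7 = 3.06 m².
Resultant F = γ·h_c·A = 15.09759 × 3.8665 × 3.06 = 178.627 kN.
I_c = b·h³/36 = 3.6 × 1.7³/36 = 0.4913 m⁴.
Centre of pressure: y_p = y_c + I_c/(y_c·A) = 4.13333 + 0.4913/(4.13333 × 3.06) = 4.13333 + 0.0388441 = 4.17217 m along the plane.

y_p = 4.17 m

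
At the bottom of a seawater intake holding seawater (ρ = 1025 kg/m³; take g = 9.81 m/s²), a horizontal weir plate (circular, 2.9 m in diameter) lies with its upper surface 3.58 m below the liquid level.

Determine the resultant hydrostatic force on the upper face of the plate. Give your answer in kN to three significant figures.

γ = ρg = 1025 × 9.81 / 1000 = 10.05525 kN/m³.
The plate is horizontal, so pressure is uniform at p = γ·h = 10.05525 × 3.58 = 35.9978 kN/m².
A = π(1.45)² = 6.6052 m².
F = p·A = 35.9978 × 6.6052 = 237.773 kN.

F ≈ 238 kN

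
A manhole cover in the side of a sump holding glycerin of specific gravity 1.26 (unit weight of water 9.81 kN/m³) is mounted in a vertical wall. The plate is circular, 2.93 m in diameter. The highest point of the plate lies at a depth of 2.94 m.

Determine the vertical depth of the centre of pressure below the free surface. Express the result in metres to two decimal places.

h_p = 4.53 m

γ = 1.26 × 9.81 = 12.3606 kN/m³.
The centroid is at the centre, 1.465 m below the top of the plate, so the centroid depth is h_c = 2.94 + 1.465 = 4.405 m.
A = π(1.465)² = 6.74256 m².
Resultant F = γ·h_c·A = 12.3606 × 4.405 × 6.74256 = 367.122 kN.
I_c = πr⁴/4 = π × 1.465⁴/4 = 3.61777 m⁴.
Centre of pressure: y_p = y_c + I_c/(y_c·A) = 4.405 + 3.61777/(4.405 × 6.74256) = 4.405 + 0.121806 = 4.52681 m along the plane.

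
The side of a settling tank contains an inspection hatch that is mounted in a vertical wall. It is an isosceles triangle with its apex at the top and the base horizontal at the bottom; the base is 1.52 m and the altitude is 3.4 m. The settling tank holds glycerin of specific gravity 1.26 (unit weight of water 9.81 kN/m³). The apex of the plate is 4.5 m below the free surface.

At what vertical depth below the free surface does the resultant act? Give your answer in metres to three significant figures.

h_p = 6.86 m

γ = 1.26 × 9.81 = 12.3606 kN/m³.
With the apex up, the centroid sits 2h/3 = 2 × 3.4/3 = 2.26667 m below the apex, so the centroid depth is h_c = 4.5 + 2.26667 = 6.76667 m.
A = ½ × 1.52 × 3.4 = 2.584 m².
Resultant F = γ·h_c·A = 12.3606 × 6.76667 × 2.584 = 216.126 kN.
I_c = b·h³/36 = 1.52 × 3.4³/36 = 1.6595 m⁴.
Centre of pressure: y_p = y_c + I_c/(y_c·A) = 6.76667 + 1.6595/(6.76667 × 2.584) = 6.76667 + 0.0949095 = 6.86158 m along the plane.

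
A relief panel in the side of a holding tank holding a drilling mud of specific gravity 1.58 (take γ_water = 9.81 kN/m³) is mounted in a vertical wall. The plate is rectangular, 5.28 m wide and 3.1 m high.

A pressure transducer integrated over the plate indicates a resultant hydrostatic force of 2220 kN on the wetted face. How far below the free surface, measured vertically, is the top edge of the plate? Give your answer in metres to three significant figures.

d_top ≈ 7.20 m

γ = 1.58 × 9.81 = 15.4998 kN/m³.
A = 5.28 × 3.1 = 16.368 m².
From F = γ·h_c·A, the centroid depth is h_c = 2220/(15.4998 × 16.368) = 8.75047 m.
The centroid lies 3.1/2 = 1.55 m below the top edge, so the top edge sits at h_top = 8.75047 − 1.55 = 7.20047 m below the surface.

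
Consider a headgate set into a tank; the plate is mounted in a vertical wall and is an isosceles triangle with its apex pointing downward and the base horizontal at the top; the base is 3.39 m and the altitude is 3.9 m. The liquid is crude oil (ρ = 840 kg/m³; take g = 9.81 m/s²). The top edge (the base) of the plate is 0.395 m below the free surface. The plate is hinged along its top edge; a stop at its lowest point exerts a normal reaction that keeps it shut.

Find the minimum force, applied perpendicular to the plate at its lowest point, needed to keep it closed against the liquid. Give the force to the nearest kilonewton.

P ≈ 43 kN

γ = ρg = 840 × 9.81 / 1000 = 8.2404 kN/m³.
With the apex down, the centroid sits h/3 = 3.9/3 = 1.3 m below the base (the top edge), so the centroid depth is h_c = 0.395 + 1.3 = 1.695 m.
A = ½ × 3.39 × 3.9 = 6.6105 m².
Resultant F = γ·h_c·A = 8.2404 × 1.695 × 6.6105 = 92.332 kN.
I_c = b·h³/36 = 3.39 × 3.9³/36 = 5.58587 m⁴.
Centre of pressure: y_p = y_c + I_c/(y_c·A) = 1.695 + 5.58587/(1.695 × 6.6105) = 1.695 + 0.498525 = 2.19353 m along the plane.
The resultant acts 1.3 + 0.498525 = 1.79853 m (along the plate) below the hinge at the top edge, so the moment about the hinge is M = F × 1.79853 = 92.332 × 1.79853 = 166.062 kN·m.
A normal force at the bottom, 3.9 m from the hinge, must supply this moment: P = 166.062/3.9 = 42.58 kN.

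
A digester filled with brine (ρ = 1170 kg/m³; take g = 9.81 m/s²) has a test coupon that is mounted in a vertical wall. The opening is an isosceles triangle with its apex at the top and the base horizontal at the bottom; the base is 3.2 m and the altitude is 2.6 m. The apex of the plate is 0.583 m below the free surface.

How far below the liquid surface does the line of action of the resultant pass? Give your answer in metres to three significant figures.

h_p = 2.48 m

γ = ρg = 1170 × 9.81 / 1000 = 11.4777 kN/m³.
With the apex up, the centroid sits 2h/3 = 2 × 2.6/3 = 1.73333 m below the apex, so the centroid depth is h_c = 0.583 + 1.73333 = 2.31633 m.
A = ½ × 3.2 × 2.6 = 4.16 m².
Resultant F = γ·h_c·A = 11.4777 × 2.31633 × 4.16 = 110.598 kN.
I_c = b·h³/36 = 3.2 × 2.6³/36 = 1.56231 m⁴.
Centre of pressure: y_p = y_c + I_c/(y_c·A) = 2.31633 + 1.56231/(2.31633 × 4.16) = 2.31633 + 0.162134 = 2.47846 m along the plane.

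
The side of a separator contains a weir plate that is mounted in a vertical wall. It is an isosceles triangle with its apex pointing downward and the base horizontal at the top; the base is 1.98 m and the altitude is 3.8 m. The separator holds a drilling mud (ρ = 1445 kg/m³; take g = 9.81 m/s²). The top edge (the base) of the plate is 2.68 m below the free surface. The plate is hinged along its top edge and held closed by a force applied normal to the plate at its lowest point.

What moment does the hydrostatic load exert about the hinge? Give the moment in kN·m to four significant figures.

M ≈ 309.4 kN·m

γ = ρg = 1445 × 9.81 / 1000 = 14.17545 kN/m³.
With the apex down, the centroid sits h/3 = 3.8/3 = 1.26667 m below the base (the top edge), so the centroid depth is h_c = 2.68 + 1.26667 = 3.94667 m.
A = ½ × 1.98 × 3.8 = 3.762 m².
Resultant F = γ·h_c·A = 14.17545 × 3.94667 × 3.762 = 210.468 kN.
I_c = b·h³/36 = 1.98 × 3.8³/36 = 3.01796 m⁴.
Centre of pressure: y_p = y_c + I_c/(y_c·A) = 3.94667 + 3.01796/(3.94667 × 3.762) = 3.94667 + 0.203266 = 4.14994 m along the plane.
The resultant acts 1.26667 + 0.203266 = 1.46994 m (along the plate) below the hinge at the top edge, so the moment about the hinge is M = F × 1.46994 = 210.468 × 1.46994 = 309.375 kN·m.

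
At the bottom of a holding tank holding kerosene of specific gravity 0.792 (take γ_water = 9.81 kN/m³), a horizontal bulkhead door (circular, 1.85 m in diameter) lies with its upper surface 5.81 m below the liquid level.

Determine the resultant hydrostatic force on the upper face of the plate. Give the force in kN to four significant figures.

γ = 0.792 × 9.81 = 7.76952 kN/m³.
The plate is horizontal, so pressure is uniform at p = γ·h = 7.76952 × 5.81 = 45.1409 kN/m².
A = π(0.925)² = 2.68803 m².
F = p·A = 45.1409 × 2.68803 = 121.34 kN.

F ≈ 121.3 kN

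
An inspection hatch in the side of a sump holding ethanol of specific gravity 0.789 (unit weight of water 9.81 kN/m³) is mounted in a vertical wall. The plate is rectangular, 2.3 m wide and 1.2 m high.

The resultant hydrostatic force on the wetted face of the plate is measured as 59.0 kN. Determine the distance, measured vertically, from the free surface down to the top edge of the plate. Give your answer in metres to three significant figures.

γ = 0.789 × 9.81 = 7.74009 kN/m³.
A = 2.3 × 1.2 = 2.76 m².
From F = γ·h_c·A, the centroid depth is h_c = 59.0/(7.74009 × 2.76) = 2.76183 m.
The centroid lies 1.2/2 = 0.6 m below the top edge, so the top edge sits at h_top = 2.76183 − 0.6 = 2.16183 m below the surface.

d_top ≈ 2.16 m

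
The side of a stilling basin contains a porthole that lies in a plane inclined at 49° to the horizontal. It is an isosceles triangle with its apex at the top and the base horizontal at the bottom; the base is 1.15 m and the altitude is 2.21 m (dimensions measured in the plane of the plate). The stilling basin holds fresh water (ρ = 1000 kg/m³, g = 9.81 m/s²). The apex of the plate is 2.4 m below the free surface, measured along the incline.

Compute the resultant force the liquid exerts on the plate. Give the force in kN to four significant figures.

γ = ρg = 1000 × 9.81 = 9810 N/m³ = 9.81 kN/m³.
Let θ = 49° be the plate's angle to the horizontal; measure y along the incline from where the plane meets the free surface. Vertical depth h = y·sinθ with sinθ = 0.754710.
With the apex up, the centroid sits 2h/3 = 2 × 2.21/3 = 1.47333 m below the apex, so y_c = 2.4 + 1.47333 = 3.87333 m and h_c = 3.87333 × 0.754710 = 2.92324 m.
A = ½ × 1.15 × 2.21 = 1.27075 m².
Resultant F = γ·h_c·A = 9.81 × 2.92324 × 1.27075 = 36.4413 kN.

F ≈ 36.44 kN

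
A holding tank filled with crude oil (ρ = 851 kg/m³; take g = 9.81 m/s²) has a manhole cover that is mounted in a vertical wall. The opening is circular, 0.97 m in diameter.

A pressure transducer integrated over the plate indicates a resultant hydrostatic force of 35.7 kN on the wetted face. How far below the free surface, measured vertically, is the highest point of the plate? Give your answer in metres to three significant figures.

d_top ≈ 5.30 m

γ = ρg = 851 × 9.81 / 1000 = 8.34831 kN/m³.
A = π(0.485)² = 0.738981 m².
From F = γ·h_c·A, the centroid depth is h_c = 35.7/(8.34831 × 0.738981) = 5.78677 m.
The centroid is at the centre, 0.485 m below the top of the plate, so the highest point sits at h_top = 5.78677 − 0.485 = 5.30177 m below the surface.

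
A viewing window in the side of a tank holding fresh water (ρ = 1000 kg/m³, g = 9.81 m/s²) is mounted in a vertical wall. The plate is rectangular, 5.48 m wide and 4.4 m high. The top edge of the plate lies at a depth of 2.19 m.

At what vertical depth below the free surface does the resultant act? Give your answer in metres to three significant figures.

h_p = 4.76 m

γ = ρg = 1000 × 9.81 = 9810 N/m³ = 9.81 kN/m³.
The centroid lies 4.4/2 = 2.2 m below the top edge, so the centroid depth is h_c = 2.19 + 2.2 = 4.39 m.
A = 5.48 × 4.4 = 24.112 m².
Resultant F = γ·h_c·A = 9.81 × 4.39 × 24.112 = 1038.4 kN.
I_c = b·h³/12 = 5.48 × 4.4³/12 = 38.9007 m⁴.
Centre of pressure: y_p = y_c + I_c/(y_c·A) = 4.39 + 38.9007/(4.39 × 24.112) = 4.39 + 0.367502 = 4.7575 m along the plane.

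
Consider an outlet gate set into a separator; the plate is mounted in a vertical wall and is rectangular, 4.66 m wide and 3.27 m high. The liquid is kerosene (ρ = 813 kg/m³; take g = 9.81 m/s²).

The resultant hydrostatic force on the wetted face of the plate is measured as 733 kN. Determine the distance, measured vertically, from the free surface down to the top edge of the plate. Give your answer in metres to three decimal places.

γ = ρg = 813 × 9.81 / 1000 = 7.97553 kN/m³.
A = 4.66 × 3.27 = 15.2382 m².
From F = γ·h_c·A, the centroid depth is h_c = 733/(7.97553 × 15.2382) = 6.0313 m.
The centroid lies 3.27/2 = 1.635 m below the top edge, so the top edge sits at h_top = 6.0313 − 1.635 = 4.3963 m below the surface.

d_top ≈ 4.396 m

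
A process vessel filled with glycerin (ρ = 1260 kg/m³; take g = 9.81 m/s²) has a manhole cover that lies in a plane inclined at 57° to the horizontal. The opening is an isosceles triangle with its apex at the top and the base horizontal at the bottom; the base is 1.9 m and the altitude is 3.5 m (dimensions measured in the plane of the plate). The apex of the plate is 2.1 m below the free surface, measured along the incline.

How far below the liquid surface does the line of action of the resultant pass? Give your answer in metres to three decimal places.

γ = ρg = 1260 × 9.81 / 1000 = 12.3606 kN/m³.
Let θ = 57° be the plate's angle to the horizontal; measure y along the incline from where the plane meets the free surface. Vertical depth h = y·sinθ with sinθ = 0.838671.
With the apex up, the centroid sits 2h/3 = 2 × 3.5/3 = 2.33333 m below the apex, so y_c = 2.1 + 2.33333 = 4.43333 m and h_c = 4.43333 × 0.838671 = 3.71811 m.
A = ½ × 1.9 × 3.5 = 3.325 m².
Resultant F = γ·h_c·A = 12.3606 × 3.71811 × 3.325 = 152.811 kN.
I_c = b·h³/36 = 1.9 × 3.5³/36 = 2.26285 m⁴.
Centre of pressure: y_p = y_c + I_c/(y_c·A) = 4.43333 + 2.26285/(4.43333 × 3.325) = 4.43333 + 0.153509 = 4.58684 m along the plane.
Vertically, h_p = y_p·sinθ = 4.58684 × 0.838671 = 3.84685 m.

h_p = 3.847 m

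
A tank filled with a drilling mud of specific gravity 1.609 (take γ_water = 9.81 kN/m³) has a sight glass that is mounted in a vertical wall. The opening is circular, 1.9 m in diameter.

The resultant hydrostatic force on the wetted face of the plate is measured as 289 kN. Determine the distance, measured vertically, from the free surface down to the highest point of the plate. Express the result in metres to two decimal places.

d_top ≈ 5.51 m

γ = 1.609 × 9.81 = 15.78429 kN/m³.
A = π(0.95)² = 2.83529 m².
From F = γ·h_c·A, the centroid depth is h_c = 289/(15.78429 × 2.83529) = 6.45766 m.
The centroid is at the centre, 0.95 m below the top of the plate, so the highest point sits at h_top = 6.45766 − 0.95 = 5.50766 m below the surface.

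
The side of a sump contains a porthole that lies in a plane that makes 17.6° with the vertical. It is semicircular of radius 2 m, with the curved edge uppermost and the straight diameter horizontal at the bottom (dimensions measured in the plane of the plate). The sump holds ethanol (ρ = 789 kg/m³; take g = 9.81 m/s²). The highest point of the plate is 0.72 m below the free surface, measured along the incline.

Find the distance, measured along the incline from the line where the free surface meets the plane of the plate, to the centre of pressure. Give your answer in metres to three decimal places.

γ = ρg = 789 × 9.81 / 1000 = 7.74009 kN/m³.
The plate makes 17.6° with the vertical, i.e. θ = 90° − 17.6° = 72.4° to the horizontal. Measuring y along the incline from the free-surface line, vertical depth h = y·sinθ with sinθ = 0.953191.
The centroid lies 4r/(3π) = 0.848826 m above the diameter, so r − 4r/(3π) = 2 − 0.848826 = 1.15117 m below the topmost point, so y_c = 0.72 + 1.15117 = 1.87117 m and h_c = 1.87117 × 0.953191 = 1.78358 m.
A = πr²/2 = π × 2²/2 = 6.28319 m².
Resultant F = γ·h_c·A = 7.74009 × 1.78358 × 6.28319 = 86.7399 kN.
I_c = (π/8 − 8/(9π))·r⁴ = 0.109757 × 2⁴ = 1.75611 m⁴.
Centre of pressure: y_p = y_c + I_c/(y_c·A) = 1.87117 + 1.75611/(1.87117 × 6.28319) = 1.87117 + 0.149368 = 2.02054 m along the plane.

y_p = 2.021 m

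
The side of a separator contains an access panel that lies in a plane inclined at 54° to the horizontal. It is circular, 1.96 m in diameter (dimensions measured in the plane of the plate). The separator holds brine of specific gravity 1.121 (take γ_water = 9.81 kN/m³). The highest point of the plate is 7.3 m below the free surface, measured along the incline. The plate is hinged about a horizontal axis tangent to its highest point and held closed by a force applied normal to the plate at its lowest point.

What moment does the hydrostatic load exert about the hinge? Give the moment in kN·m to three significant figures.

γ = 1.121 × 9.81 = 10.99701 kN/m³.
Let θ = 54° be the plate's angle to the horizontal; measure y along the incline from where the plane meets the free surface. Vertical depth h = y·sinθ with sinθ = 0.809017.
The centroid is at the centre, 0.98 m below the top of the plate, so y_c = 7.3 + 0.98 = 8.28 m and h_c = 8.28 × 0.809017 = 6.69866 m.
A = π(0.98)² = 3.01719 m².
Resultant F = γ·h_c·A = 10.99701 × 6.69866 × 3.01719 = 222.262 kN.
I_c = πr⁴/4 = π × 0.98⁴/4 = 0.724426 m⁴.
Centre of pressure: y_p = y_c + I_c/(y_c·A) = 8.28 + 0.724426/(8.28 × 3.01719) = 8.28 + 0.0289975 = 8.309 m along the plane.
The resultant acts 0.98 + 0.0289975 = 1.009 m (along the plate) below the hinge at the top edge, so the moment about the hinge is M = F × 1.009 = 222.262 × 1.009 = 224.262 kN·m.

M ≈ 224 kN·m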